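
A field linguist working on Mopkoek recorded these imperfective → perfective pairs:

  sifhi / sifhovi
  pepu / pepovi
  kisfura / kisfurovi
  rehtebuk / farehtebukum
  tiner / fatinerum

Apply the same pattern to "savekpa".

pepu and rehtebuk both have last vowel 'u' yet inflect differently (pepovi, farehtebukum), so the last vowel is not what conditions the rule; whether the stem ends in a vowel or a consonant is.
"savekpa" ends in a vowel. The stems ending in a vowel (sifhi → sifhovi, pepu → pepovi, kisfura → kisfurovi) drop the final letter and add -ovi.
So savekpa → savekpovi.

savekpovi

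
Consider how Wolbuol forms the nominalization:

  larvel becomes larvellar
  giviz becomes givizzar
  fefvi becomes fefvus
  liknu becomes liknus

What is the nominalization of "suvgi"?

suvgus

"suvgi" ends in a vowel. The stems ending in a vowel (fefvi → fefvus, liknu → liknus) drop the final letter and add -us.
So suvgi → suvgus.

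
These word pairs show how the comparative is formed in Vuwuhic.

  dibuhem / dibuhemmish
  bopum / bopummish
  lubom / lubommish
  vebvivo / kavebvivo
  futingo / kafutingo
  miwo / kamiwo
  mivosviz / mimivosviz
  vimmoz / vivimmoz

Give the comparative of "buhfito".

kabuhfito

"buhfito" ends in -o. The stems ending in -o (vebvivo → kavebvivo, futingo → kafutingo, miwo → kamiwo) add the prefix ka-.
So buhfito → kabuhfito.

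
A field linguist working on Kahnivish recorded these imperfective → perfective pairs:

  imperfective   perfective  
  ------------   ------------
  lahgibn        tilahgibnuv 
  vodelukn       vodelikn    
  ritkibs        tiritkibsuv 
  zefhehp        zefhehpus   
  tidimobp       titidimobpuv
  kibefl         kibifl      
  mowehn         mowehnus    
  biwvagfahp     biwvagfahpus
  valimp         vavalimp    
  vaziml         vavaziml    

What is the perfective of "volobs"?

valimp and zefhehp both end in -p yet inflect differently (vavalimp, zefhehpus), so the final letter is not what conditions the rule; the second-to-last letter is.
"volobs" has second-to-last letter 'b'. The stems whose second-to-last letter is 'b' (ritkibs → tiritkibsuv, lahgibn → tilahgibnuv, tidimobp → titidimobpuv) add ti- … -uv around the stem.
The other patterns: stems whose second-to-last letter is 'm' repeat the first consonant+vowel as a prefix; stems whose second-to-last letter is 'h' add -us; stems whose second-to-last letter is 'f' or 'k' change the last vowel to 'i'.
So volobs → tivolobsuv.

tivolobsuv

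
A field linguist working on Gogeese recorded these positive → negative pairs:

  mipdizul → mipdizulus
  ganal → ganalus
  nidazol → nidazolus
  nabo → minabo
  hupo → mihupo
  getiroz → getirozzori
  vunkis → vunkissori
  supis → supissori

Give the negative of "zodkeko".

mizodkeko

nidazol and nabo both have last vowel 'o' yet inflect differently (nidazolus, minabo), so the last vowel is not what conditions the rule; the final letter is.
"zodkeko" ends in -o. The stems ending in -o (nabo → minabo, hupo → mihupo) add the prefix mi-.
The other patterns: stems ending in -l add -us; stems ending in -s or -z double the final consonant and add -ori.
So zodkeko → mizodkeko.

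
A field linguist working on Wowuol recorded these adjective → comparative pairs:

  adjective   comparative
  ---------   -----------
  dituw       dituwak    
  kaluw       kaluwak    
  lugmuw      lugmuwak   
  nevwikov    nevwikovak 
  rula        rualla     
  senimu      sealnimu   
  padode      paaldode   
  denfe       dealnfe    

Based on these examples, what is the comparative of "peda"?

dituw and senimu both have last vowel 'u' yet inflect differently (dituwak, sealnimu), so the last vowel is not what conditions the rule; whether the stem ends in a vowel or a consonant is.
"peda" ends in a vowel. The stems ending in a vowel (rula → rualla, senimu → sealnimu, padode → paaldode) insert -al- after the first vowel.
So peda → pealda.

pealda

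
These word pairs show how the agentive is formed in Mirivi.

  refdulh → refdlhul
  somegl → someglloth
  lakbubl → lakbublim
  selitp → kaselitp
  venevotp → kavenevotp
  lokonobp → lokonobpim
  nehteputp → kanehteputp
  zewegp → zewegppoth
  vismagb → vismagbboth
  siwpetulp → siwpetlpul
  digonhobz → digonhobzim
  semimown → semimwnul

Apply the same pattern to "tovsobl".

"tovsobl" has second-to-last letter 'b'. The stems whose second-to-last letter is 'b' (digonhobz → digonhobzim, lokonobp → lokonobpim, lakbubl → lakbublim) add -im.
So tovsobl → tovsoblim.

tovsoblim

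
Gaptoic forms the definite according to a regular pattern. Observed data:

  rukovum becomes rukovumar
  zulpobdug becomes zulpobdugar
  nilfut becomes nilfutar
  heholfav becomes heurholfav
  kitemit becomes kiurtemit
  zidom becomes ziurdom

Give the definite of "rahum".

rahumar

"rahum" has last vowel 'u'. The stems whose last vowel is 'u' (rukovum → rukovumar, zulpobdug → zulpobdugar, nilfut → nilfutar) add -ar.
The other pattern: stems whose last vowel is 'a', 'i' or 'o' insert -ur- after the first vowel.
So rahum → rahumar.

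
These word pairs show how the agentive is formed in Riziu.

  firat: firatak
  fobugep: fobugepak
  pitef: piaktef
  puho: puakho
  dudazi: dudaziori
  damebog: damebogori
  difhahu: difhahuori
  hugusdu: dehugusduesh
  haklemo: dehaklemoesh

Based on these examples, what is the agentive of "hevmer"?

"hevmer" begins with h-. The stems beginning with h- (hugusdu → dehugusduesh, haklemo → dehaklemoesh) add de- … -esh around the stem.
The other patterns: stems beginning with f- add -ak; stems beginning with p- insert -ak- after the first vowel; stems beginning with d- add -ori.
So hevmer → dehevmeresh.

dehevmeresh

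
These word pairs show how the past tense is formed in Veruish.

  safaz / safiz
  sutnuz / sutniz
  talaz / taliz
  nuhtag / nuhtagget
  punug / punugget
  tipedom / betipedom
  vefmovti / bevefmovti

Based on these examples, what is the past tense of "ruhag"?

safaz and nuhtag both have last vowel 'a' yet inflect differently (safiz, nuhtagget), so the last vowel is not what conditions the rule; the final letter is.
"ruhag" ends in -g. The stems ending in -g (nuhtag → nuhtagget, punug → punugget) double the final consonant and add -et.
The other patterns: stems ending in -z change the last vowel to 'i'; stems ending in -i or -m add the prefix be-.
So ruhag → ruhagget.

ruhagget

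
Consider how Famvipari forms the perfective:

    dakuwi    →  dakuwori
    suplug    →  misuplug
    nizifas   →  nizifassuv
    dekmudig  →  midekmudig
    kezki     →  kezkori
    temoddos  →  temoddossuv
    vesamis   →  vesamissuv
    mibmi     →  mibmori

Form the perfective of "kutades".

"kutades" ends in -s. The stems ending in -s (vesamis → vesamissuv, temoddos → temoddossuv, nizifas → nizifassuv) double the final consonant and add -uv.
So kutades → kutadessuv.

kutadessuv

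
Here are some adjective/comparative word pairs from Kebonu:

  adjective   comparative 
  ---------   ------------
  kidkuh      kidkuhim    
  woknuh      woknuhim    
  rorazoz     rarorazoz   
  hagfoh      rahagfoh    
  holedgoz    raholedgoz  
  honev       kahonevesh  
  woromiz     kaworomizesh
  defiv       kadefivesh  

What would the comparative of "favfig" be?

kafavfigesh

kidkuh and hagfoh both end in -h yet inflect differently (kidkuhim, rahagfoh), so the final letter is not what conditions the rule; the last vowel is.
"favfig" has last vowel 'i'. The stems whose last vowel is 'i' (woromiz → kaworomizesh, defiv → kadefivesh) add ka- … -esh around the stem.
So favfig → kafavfigesh.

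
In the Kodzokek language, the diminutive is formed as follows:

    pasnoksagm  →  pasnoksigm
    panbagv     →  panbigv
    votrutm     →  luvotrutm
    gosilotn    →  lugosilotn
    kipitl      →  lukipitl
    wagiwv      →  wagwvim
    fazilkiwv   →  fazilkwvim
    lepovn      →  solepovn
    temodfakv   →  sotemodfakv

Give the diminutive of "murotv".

lumurotv

"murotv" has second-to-last letter 't'. The stems whose second-to-last letter is 't' (votrutm → luvotrutm, gosilotn → lugosilotn, kipitl → lukipitl) add the prefix lu-.
The other patterns: stems whose second-to-last letter is 'g' change the last vowel to 'i'; stems whose second-to-last letter is 'w' delete the last vowel and add -im; stems whose second-to-last letter is 'k' or 'v' add the prefix so-.
So murotv → lumurotv.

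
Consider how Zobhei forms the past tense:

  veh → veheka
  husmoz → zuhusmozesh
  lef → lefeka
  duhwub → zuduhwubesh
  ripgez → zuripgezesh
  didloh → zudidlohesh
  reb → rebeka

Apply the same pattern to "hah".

"hah" has 1 vowel. The stems with 1 vowel (lef → lefeka, veh → veheka, reb → rebeka) add -eka.
So hah → haheka.

haheka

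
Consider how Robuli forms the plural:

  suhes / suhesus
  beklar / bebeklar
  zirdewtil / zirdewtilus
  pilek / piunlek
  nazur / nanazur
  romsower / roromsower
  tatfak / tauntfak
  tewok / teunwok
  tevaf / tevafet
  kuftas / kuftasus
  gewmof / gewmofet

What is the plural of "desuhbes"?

tevaf and beklar both have last vowel 'a' yet inflect differently (tevafet, bebeklar), so the last vowel is not what conditions the rule; the final letter is.
"desuhbes" ends in -s. The stems ending in -s (suhes → suhesus, kuftas → kuftasus) add -us.
So desuhbes → desuhbesus.

desuhbesus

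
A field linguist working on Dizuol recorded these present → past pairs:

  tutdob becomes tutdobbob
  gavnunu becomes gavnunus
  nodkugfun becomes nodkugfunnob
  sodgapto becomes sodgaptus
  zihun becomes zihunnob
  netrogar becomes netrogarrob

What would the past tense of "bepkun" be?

bepkunnob

"bepkun" ends in a consonant. The stems ending in a consonant (nodkugfun → nodkugfunnob, netrogar → netrogarrob, zihun → zihunnob) double the final consonant and add -ob.
The other pattern: stems ending in a vowel drop the final letter and add -us.
So bepkun → bepkunnob.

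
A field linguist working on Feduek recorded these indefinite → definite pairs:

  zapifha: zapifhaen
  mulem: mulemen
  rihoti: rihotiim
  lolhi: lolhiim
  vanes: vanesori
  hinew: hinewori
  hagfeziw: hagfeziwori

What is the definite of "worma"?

mulem and vanes both have last vowel 'e' yet inflect differently (mulemen, vanesori), so the last vowel is not what conditions the rule; the final letter is.
"worma" ends in -a. The one such stem in the data (zapifha → zapifhaen) adds -en, so the same rule applies.
So worma → wormaen.

wormaen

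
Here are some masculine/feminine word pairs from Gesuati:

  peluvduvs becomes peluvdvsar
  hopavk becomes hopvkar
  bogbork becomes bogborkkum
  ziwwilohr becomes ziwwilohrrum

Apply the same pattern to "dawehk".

dawehkkum

"dawehk" has second-to-last letter 'h'. The one such stem in the data (ziwwilohr → ziwwilohrrum) doubles the final consonant and adds -um (as does bogbork), so the same rule applies.
So dawehk → dawehkkum.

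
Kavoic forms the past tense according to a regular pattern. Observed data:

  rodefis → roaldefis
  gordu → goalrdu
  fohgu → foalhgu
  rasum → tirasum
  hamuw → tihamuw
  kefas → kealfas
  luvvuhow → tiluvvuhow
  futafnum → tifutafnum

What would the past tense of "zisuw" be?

tizisuw

hamuw and gordu both have last vowel 'u' yet inflect differently (tihamuw, goalrdu), so the last vowel is not what conditions the rule; the final letter is.
"zisuw" ends in -w. The stems ending in -w (luvvuhow → tiluvvuhow, hamuw → tihamuw) add the prefix ti-.
So zisuw → tizisuw.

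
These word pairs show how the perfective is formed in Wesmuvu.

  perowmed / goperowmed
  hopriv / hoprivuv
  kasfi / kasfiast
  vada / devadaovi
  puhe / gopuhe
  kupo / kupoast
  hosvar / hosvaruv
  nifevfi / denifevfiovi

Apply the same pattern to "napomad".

denapomadovi

"napomad" begins with n-. The one such stem in the data (nifevfi → denifevfiovi) adds de- … -ovi around the stem, so the same rule applies.
The other patterns: stems beginning with h- add -uv; stems beginning with p- add the prefix go-; stems beginning with k- add -ast.
So napomad → denapomadovi.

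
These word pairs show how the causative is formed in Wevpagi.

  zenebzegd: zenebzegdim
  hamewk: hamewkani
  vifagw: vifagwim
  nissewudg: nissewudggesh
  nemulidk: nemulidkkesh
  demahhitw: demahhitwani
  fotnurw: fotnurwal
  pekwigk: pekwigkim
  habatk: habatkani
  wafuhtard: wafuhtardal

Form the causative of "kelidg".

kelidggesh

"kelidg" has second-to-last letter 'd'. The stems whose second-to-last letter is 'd' (nemulidk → nemulidkkesh, nissewudg → nissewudggesh) double the final consonant and add -esh.
The other patterns: stems whose second-to-last letter is 'r' add -al; stems whose second-to-last letter is 'g' add -im; stems whose second-to-last letter is 't' or 'w' add -ani.
So kelidg → kelidggesh.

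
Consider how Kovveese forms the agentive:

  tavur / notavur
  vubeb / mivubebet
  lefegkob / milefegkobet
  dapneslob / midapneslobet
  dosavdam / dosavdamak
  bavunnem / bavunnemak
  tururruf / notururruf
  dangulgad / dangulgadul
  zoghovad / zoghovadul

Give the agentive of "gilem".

dangulgad and dosavdam both have last vowel 'a' yet inflect differently (dangulgadul, dosavdamak), so the last vowel is not what conditions the rule; the final letter is.
"gilem" ends in -m. The stems ending in -m (dosavdam → dosavdamak, bavunnem → bavunnemak) add -ak.
So gilem → gilemak.

gilemak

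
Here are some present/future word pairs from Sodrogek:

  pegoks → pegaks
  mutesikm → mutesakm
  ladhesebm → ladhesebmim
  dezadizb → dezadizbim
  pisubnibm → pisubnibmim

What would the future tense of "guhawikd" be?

"guhawikd" has second-to-last letter 'k'. The stems whose second-to-last letter is 'k' (pegoks → pegaks, mutesikm → mutesakm) change the last vowel to 'a'.
The other pattern: stems whose second-to-last letter is 'b' or 'z' add -im.
So guhawikd → guhawakd.

guhawakd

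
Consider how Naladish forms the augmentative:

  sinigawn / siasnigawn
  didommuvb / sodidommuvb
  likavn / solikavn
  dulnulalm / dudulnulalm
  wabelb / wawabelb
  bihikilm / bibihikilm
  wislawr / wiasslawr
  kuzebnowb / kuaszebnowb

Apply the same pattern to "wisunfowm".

wiassunfowm

wabelb and kuzebnowb both end in -b yet inflect differently (wawabelb, kuaszebnowb), so the final letter is not what conditions the rule; the second-to-last letter is.
"wisunfowm" has second-to-last letter 'w'. The stems whose second-to-last letter is 'w' (wislawr → wiasslawr, kuzebnowb → kuaszebnowb, sinigawn → siasnigawn) insert -as- after the first vowel.
So wisunfowm → wiassunfowm.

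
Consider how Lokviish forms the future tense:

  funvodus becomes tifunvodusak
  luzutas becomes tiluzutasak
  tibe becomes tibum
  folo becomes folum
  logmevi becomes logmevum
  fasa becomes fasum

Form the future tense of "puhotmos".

tipuhotmosak

luzutas and fasa both have last vowel 'a' yet inflect differently (tiluzutasak, fasum), so the last vowel is not what conditions the rule; whether the stem ends in a vowel or a consonant is.
"puhotmos" ends in a consonant. The stems ending in a consonant (funvodus → tifunvodusak, luzutas → tiluzutasak) add ti- … -ak around the stem.
So puhotmos → tipuhotmosak.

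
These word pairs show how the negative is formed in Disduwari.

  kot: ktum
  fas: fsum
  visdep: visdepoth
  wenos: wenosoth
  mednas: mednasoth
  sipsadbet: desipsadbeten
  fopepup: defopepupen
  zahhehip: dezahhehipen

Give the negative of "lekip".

fas and wenos both end in -s yet inflect differently (fsum, wenosoth), so the final letter is not what conditions the rule; the number of vowels is.
"lekip" has 2 vowels. The stems with 2 vowels (visdep → visdepoth, wenos → wenosoth, mednas → mednasoth) add -oth.
The other patterns: stems with 1 vowel delete the last vowel and add -um; stems with 3 vowels add de- … -en around the stem.
So lekip → lekipoth.

lekipoth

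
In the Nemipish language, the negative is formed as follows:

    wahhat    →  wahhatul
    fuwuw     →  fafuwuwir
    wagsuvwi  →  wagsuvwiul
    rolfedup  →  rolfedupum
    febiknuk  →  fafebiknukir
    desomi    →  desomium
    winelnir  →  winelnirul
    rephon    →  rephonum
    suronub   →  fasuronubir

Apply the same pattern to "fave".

desomi and wagsuvwi both end in -i yet inflect differently (desomium, wagsuvwiul), so the final letter is not what conditions the rule; the first letter is.
"fave" begins with f-. The stems beginning with f- (febiknuk → fafebiknukir, fuwuw → fafuwuwir) add fa- … -ir around the stem.
The other patterns: stems beginning with d- or r- add -um; stems beginning with w- add -ul.
So fave → fafaveir.

fafaveir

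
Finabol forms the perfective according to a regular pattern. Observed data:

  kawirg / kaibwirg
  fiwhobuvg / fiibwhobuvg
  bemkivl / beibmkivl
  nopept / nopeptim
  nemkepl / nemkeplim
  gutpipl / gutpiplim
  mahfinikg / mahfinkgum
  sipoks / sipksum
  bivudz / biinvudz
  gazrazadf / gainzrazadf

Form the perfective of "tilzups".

bemkivl and nemkepl both end in -l yet inflect differently (beibmkivl, nemkeplim), so the final letter is not what conditions the rule; the second-to-last letter is.
"tilzups" has second-to-last letter 'p'. The stems whose second-to-last letter is 'p' (nopept → nopeptim, nemkepl → nemkeplim, gutpipl → gutpiplim) add -im.
So tilzups → tilzupsim.

tilzupsim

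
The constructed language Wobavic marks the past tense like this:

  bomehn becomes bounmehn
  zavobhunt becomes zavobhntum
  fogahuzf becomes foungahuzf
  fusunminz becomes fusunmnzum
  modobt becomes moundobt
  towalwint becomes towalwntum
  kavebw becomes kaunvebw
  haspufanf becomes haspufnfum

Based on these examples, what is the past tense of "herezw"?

heunrezw

zavobhunt and modobt both end in -t yet inflect differently (zavobhntum, moundobt), so the final letter is not what conditions the rule; the second-to-last letter is.
"herezw" has second-to-last letter 'z'. The one such stem in the data (fogahuzf → foungahuzf) inserts -un- after the first vowel (as do bomehn, modobt), so the same rule applies.
So herezw → heunrezw.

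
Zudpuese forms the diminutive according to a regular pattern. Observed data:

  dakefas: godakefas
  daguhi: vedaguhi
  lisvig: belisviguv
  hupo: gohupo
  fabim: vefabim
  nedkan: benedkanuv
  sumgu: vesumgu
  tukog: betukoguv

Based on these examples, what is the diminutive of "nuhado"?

gonuhado

dakefas and nedkan both have last vowel 'a' yet inflect differently (godakefas, benedkanuv), so the last vowel is not what conditions the rule; the final letter is.
"nuhado" ends in -o. The one such stem in the data (hupo → gohupo) adds the prefix go-, so the same rule applies.
The other patterns: stems ending in -g or -n add be- … -uv around the stem; stems ending in -i, -m or -u add the prefix ve-.
So nuhado → gonuhado.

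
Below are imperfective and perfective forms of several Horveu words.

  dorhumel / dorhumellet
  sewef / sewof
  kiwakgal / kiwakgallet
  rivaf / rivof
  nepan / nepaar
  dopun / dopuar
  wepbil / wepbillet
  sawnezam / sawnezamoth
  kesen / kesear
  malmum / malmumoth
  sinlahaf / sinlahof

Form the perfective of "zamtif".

zamtof

kiwakgal and sinlahaf both have last vowel 'a' yet inflect differently (kiwakgallet, sinlahof), so the last vowel is not what conditions the rule; the final letter is.
"zamtif" ends in -f. The stems ending in -f (sinlahaf → sinlahof, rivaf → rivof, sewef → sewof) change the last vowel to 'o'.
The other patterns: stems ending in -l double the final consonant and add -et; stems ending in -n drop the final letter and add -ar; stems ending in -m add -oth.
So zamtif → zamtof.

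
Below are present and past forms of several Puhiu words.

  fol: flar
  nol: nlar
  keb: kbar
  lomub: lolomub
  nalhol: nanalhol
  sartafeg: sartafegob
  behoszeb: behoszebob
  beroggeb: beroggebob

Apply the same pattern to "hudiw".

keb and lomub both end in -b yet inflect differently (kbar, lolomub), so the final letter is not what conditions the rule; the number of vowels is.
"hudiw" has 2 vowels. The stems with 2 vowels (lomub → lolomub, nalhol → nanalhol) repeat the first consonant+vowel as a prefix.
The other patterns: stems with 1 vowel delete the last vowel and add -ar; stems with 3 vowels add -ob.
So hudiw → huhudiw.

huhudiw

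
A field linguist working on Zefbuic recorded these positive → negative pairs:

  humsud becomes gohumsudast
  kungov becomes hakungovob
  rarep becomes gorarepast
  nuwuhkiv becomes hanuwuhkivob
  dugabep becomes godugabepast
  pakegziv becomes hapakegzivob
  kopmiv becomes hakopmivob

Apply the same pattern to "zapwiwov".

hazapwiwovob

kungov and humsud both have 2 vowels yet inflect differently (hakungovob, gohumsudast), so the number of vowels is not what conditions the rule; the final letter is.
"zapwiwov" ends in -v. The stems ending in -v (kungov → hakungovob, kopmiv → hakopmivob, pakegziv → hapakegzivob) add ha- … -ob around the stem.
The other pattern: stems ending in -d or -p add go- … -ast around the stem.
So zapwiwov → hazapwiwovob.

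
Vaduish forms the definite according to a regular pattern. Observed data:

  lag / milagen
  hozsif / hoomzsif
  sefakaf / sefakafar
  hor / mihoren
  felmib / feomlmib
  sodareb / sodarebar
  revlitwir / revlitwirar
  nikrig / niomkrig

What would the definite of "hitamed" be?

"hitamed" has 3 vowels. The stems with 3 vowels (sefakaf → sefakafar, revlitwir → revlitwirar, sodareb → sodarebar) add -ar.
The other patterns: stems with 1 vowel add mi- … -en around the stem; stems with 2 vowels insert -om- after the first vowel.
So hitamed → hitamedar.

hitamedar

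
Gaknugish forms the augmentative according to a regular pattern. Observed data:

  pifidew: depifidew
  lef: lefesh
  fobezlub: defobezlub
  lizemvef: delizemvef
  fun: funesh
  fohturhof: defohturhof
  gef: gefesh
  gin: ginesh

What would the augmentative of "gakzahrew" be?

degakzahrew

gef and lizemvef both end in -f yet inflect differently (gefesh, delizemvef), so the final letter is not what conditions the rule; the number of vowels is.
"gakzahrew" has 3 vowels. The stems with 3 vowels (pifidew → depifidew, lizemvef → delizemvef, fobezlub → defobezlub) add the prefix de-.
The other pattern: stems with 1 vowel add -esh.
So gakzahrew → degakzahrew.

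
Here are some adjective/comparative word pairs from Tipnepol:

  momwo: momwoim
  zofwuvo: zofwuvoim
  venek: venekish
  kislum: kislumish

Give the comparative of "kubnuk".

kubnukish

momwo and kislum both have 2 vowels yet inflect differently (momwoim, kislumish), so the number of vowels is not what conditions the rule; whether the stem ends in a vowel or a consonant is.
"kubnuk" ends in a consonant. The stems ending in a consonant (kislum → kislumish, venek → venekish) add -ish.
The other pattern: stems ending in a vowel add -im.
So kubnuk → kubnukish.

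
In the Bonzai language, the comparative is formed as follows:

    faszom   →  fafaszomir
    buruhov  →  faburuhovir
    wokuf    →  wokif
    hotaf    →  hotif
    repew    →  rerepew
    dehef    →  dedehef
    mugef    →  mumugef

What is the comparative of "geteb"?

wokuf and dehef both end in -f yet inflect differently (wokif, dedehef), so the final letter is not what conditions the rule; the last vowel is.
"geteb" has last vowel 'e'. The stems whose last vowel is 'e' (repew → rerepew, dehef → dedehef, mugef → mumugef) repeat the first consonant+vowel as a prefix.
The other patterns: stems whose last vowel is 'o' add fa- … -ir around the stem; stems whose last vowel is 'a' or 'u' change the last vowel to 'i'.
So geteb → gegeteb.

gegeteb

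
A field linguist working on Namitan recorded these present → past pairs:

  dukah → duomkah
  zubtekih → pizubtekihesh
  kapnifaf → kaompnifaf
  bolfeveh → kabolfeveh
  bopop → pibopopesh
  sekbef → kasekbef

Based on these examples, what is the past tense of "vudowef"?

sekbef and kapnifaf both end in -f yet inflect differently (kasekbef, kaompnifaf), so the final letter is not what conditions the rule; the last vowel is.
"vudowef" has last vowel 'e'. The stems whose last vowel is 'e' (bolfeveh → kabolfeveh, sekbef → kasekbef) add the prefix ka-.
So vudowef → kavudowef.

kavudowef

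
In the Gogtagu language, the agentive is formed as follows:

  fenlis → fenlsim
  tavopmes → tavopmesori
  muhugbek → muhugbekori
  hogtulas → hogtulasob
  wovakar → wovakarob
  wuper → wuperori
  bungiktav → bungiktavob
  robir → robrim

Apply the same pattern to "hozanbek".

wuper and robir both end in -r yet inflect differently (wuperori, robrim), so the final letter is not what conditions the rule; the last vowel is.
"hozanbek" has last vowel 'e'. The stems whose last vowel is 'e' (wuper → wuperori, muhugbek → muhugbekori, tavopmes → tavopmesori) add -ori.
So hozanbek → hozanbekori.

hozanbekori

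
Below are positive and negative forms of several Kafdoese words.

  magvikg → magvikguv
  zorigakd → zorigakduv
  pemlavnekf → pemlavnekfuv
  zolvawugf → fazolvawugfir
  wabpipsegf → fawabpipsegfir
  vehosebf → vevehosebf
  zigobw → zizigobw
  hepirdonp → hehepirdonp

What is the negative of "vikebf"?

vivikebf

pemlavnekf and zolvawugf both end in -f yet inflect differently (pemlavnekfuv, fazolvawugfir), so the final letter is not what conditions the rule; the second-to-last letter is.
"vikebf" has second-to-last letter 'b'. The stems whose second-to-last letter is 'b' (vehosebf → vevehosebf, zigobw → zizigobw) repeat the first consonant+vowel as a prefix.
So vikebf → vivikebf.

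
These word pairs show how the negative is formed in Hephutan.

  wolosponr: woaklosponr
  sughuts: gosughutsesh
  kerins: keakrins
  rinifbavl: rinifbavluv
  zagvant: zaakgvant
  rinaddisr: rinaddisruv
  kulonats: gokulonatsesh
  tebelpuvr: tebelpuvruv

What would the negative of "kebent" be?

wolosponr and tebelpuvr both end in -r yet inflect differently (woaklosponr, tebelpuvruv), so the final letter is not what conditions the rule; the second-to-last letter is.
"kebent" has second-to-last letter 'n'. The stems whose second-to-last letter is 'n' (kerins → keakrins, zagvant → zaakgvant, wolosponr → woaklosponr) insert -ak- after the first vowel.
The other patterns: stems whose second-to-last letter is 's' or 'v' add -uv; stems whose second-to-last letter is 't' add go- … -esh around the stem.
So kebent → keakbent.

keakbent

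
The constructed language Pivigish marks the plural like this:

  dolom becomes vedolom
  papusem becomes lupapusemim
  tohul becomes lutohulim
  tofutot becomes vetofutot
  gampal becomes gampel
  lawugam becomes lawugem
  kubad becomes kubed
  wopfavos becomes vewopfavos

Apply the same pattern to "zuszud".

luzuszudim

dolom and lawugam both end in -m yet inflect differently (vedolom, lawugem), so the final letter is not what conditions the rule; the last vowel is.
"zuszud" has last vowel 'u'. The one such stem in the data (tohul → lutohulim) adds lu- … -im around the stem, so the same rule applies.
So zuszud → luzuszudim.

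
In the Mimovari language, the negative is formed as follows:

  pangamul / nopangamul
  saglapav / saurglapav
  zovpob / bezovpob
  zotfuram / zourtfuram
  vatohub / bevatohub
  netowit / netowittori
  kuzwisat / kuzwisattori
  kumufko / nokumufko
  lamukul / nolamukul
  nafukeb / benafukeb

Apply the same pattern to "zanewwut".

zotfuram and kuzwisat both have last vowel 'a' yet inflect differently (zourtfuram, kuzwisattori), so the last vowel is not what conditions the rule; the final letter is.
"zanewwut" ends in -t. The stems ending in -t (kuzwisat → kuzwisattori, netowit → netowittori) double the final consonant and add -ori.
So zanewwut → zanewwuttori.

zanewwuttori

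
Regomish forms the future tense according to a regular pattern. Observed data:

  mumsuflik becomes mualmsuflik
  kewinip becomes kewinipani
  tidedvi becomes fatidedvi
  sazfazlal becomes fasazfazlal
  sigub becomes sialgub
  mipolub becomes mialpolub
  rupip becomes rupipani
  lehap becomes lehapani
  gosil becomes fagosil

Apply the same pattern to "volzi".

kewinip and gosil both have last vowel 'i' yet inflect differently (kewinipani, fagosil), so the last vowel is not what conditions the rule; the final letter is.
"volzi" ends in -i. The one such stem in the data (tidedvi → fatidedvi) adds the prefix fa-, so the same rule applies.
So volzi → favolzi.

favolzi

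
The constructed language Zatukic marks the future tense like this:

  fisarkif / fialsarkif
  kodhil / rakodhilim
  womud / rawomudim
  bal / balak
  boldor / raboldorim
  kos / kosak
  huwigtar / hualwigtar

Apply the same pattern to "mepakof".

bal and kodhil both end in -l yet inflect differently (balak, rakodhilim), so the final letter is not what conditions the rule; the number of vowels is.
"mepakof" has 3 vowels. The stems with 3 vowels (fisarkif → fialsarkif, huwigtar → hualwigtar) insert -al- after the first vowel.
The other patterns: stems with 1 vowel add -ak; stems with 2 vowels add ra- … -im around the stem.
So mepakof → mealpakof.

mealpakof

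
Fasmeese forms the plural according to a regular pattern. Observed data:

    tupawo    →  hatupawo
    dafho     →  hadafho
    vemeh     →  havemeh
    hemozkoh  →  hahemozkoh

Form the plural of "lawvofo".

Every pair shown (tupawo → hatupawo, dafho → hadafho, vemeh → havemeh, …) follows the same rule: add the prefix ha-.
So lawvofo → halawvofo.

halawvofo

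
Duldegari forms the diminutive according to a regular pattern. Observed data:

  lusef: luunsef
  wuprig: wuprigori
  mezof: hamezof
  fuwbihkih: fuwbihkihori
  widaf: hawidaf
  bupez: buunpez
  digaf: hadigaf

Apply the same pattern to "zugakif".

zugakifori

widaf and lusef both end in -f yet inflect differently (hawidaf, luunsef), so the final letter is not what conditions the rule; the last vowel is.
"zugakif" has last vowel 'i'. The stems whose last vowel is 'i' (fuwbihkih → fuwbihkihori, wuprig → wuprigori) add -ori.
So zugakif → zugakifori.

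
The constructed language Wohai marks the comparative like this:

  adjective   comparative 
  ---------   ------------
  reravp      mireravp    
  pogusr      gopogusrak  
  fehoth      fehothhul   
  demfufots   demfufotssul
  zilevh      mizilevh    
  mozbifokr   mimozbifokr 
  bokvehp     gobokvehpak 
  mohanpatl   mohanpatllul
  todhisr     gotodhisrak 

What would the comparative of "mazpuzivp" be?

mimazpuzivp

todhisr and mozbifokr both end in -r yet inflect differently (gotodhisrak, mimozbifokr), so the final letter is not what conditions the rule; the second-to-last letter is.
"mazpuzivp" has second-to-last letter 'v'. The stems whose second-to-last letter is 'v' (reravp → mireravp, zilevh → mizilevh) add the prefix mi-.
So mazpuzivp → mimazpuzivp.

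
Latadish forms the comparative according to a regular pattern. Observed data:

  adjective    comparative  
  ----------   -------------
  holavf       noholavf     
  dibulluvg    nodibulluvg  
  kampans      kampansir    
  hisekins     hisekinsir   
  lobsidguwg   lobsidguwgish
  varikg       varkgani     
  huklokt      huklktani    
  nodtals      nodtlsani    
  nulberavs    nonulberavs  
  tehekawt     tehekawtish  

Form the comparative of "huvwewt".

huvwewtish

nulberavs and kampans both end in -s yet inflect differently (nonulberavs, kampansir), so the final letter is not what conditions the rule; the second-to-last letter is.
"huvwewt" has second-to-last letter 'w'. The stems whose second-to-last letter is 'w' (tehekawt → tehekawtish, lobsidguwg → lobsidguwgish) add -ish.
The other patterns: stems whose second-to-last letter is 'v' add the prefix no-; stems whose second-to-last letter is 'n' add -ir; stems whose second-to-last letter is 'k' or 'l' delete the last vowel and add -ani.
So huvwewt → huvwewtish.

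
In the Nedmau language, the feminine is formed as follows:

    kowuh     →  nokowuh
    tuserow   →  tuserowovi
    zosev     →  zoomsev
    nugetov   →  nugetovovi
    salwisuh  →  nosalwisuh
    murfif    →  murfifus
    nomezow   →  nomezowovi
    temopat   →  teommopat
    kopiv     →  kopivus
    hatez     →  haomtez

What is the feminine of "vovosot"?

"vovosot" has last vowel 'o'. The stems whose last vowel is 'o' (tuserow → tuserowovi, nomezow → nomezowovi, nugetov → nugetovovi) add -ovi.
So vovosot → vovosotovi.

vovosotovi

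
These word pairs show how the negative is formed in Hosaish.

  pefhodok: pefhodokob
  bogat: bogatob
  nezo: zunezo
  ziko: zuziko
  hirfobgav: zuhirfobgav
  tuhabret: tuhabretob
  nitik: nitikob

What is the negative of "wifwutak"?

"wifwutak" ends in -k. The stems ending in -k (pefhodok → pefhodokob, nitik → nitikob) add -ob.
So wifwutak → wifwutakob.

wifwutakob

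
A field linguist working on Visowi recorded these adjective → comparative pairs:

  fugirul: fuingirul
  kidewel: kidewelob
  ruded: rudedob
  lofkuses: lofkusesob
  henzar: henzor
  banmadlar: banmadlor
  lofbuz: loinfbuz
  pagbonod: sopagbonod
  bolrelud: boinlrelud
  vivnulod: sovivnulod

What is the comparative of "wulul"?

pagbonod and bolrelud both end in -d yet inflect differently (sopagbonod, boinlrelud), so the final letter is not what conditions the rule; the last vowel is.
"wulul" has last vowel 'u'. The stems whose last vowel is 'u' (lofbuz → loinfbuz, fugirul → fuingirul, bolrelud → boinlrelud) insert -in- after the first vowel.
So wulul → wuinlul.

wuinlul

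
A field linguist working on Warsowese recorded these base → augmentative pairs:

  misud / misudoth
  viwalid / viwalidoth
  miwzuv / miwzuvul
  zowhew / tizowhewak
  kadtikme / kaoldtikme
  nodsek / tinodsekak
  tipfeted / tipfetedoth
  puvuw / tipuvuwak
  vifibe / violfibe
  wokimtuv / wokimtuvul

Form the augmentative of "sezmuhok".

tisezmuhokak

kadtikme and tipfeted both have last vowel 'e' yet inflect differently (kaoldtikme, tipfetedoth), so the last vowel is not what conditions the rule; the final letter is.
"sezmuhok" ends in -k. The one such stem in the data (nodsek → tinodsekak) adds ti- … -ak around the stem, so the same rule applies.
So sezmuhok → tisezmuhokak.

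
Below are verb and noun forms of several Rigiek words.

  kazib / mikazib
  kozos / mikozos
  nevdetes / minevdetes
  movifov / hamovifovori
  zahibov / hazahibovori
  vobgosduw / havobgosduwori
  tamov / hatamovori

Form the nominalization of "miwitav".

kozos and movifov both have last vowel 'o' yet inflect differently (mikozos, hamovifovori), so the last vowel is not what conditions the rule; the final letter is.
"miwitav" ends in -v. The stems ending in -v (movifov → hamovifovori, zahibov → hazahibovori, tamov → hatamovori) add ha- … -ori around the stem.
The other pattern: stems ending in -b or -s add the prefix mi-.
So miwitav → hamiwitavori.

hamiwitavori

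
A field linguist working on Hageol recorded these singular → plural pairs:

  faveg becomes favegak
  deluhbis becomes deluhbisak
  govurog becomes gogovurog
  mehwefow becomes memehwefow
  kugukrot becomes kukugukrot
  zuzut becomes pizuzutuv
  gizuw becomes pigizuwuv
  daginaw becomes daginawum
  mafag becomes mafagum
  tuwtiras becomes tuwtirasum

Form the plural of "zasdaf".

faveg and govurog both end in -g yet inflect differently (favegak, gogovurog), so the final letter is not what conditions the rule; the last vowel is.
"zasdaf" has last vowel 'a'. The stems whose last vowel is 'a' (daginaw → daginawum, mafag → mafagum, tuwtiras → tuwtirasum) add -um.
So zasdaf → zasdafum.

zasdafum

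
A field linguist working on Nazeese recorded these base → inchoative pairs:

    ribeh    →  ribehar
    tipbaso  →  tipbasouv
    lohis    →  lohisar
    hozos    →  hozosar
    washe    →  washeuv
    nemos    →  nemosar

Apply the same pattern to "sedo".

sedouv

"sedo" ends in a vowel. The stems ending in a vowel (washe → washeuv, tipbaso → tipbasouv) add -uv.
So sedo → sedouv.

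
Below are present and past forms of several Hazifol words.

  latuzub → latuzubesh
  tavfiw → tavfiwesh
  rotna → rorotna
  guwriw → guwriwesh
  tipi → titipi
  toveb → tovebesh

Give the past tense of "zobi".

"zobi" ends in a vowel. The stems ending in a vowel (tipi → titipi, rotna → rorotna) repeat the first consonant+vowel as a prefix.
The other pattern: stems ending in a consonant add -esh.
So zobi → zozobi.

zozobi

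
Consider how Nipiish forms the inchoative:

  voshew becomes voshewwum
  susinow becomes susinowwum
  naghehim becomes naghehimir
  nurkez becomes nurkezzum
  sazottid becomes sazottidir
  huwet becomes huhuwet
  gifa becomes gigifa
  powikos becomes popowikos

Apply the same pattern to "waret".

wawaret

susinow and powikos both have last vowel 'o' yet inflect differently (susinowwum, popowikos), so the last vowel is not what conditions the rule; the final letter is.
"waret" ends in -t. The one such stem in the data (huwet → huhuwet) repeats the first consonant+vowel as a prefix (as do powikos, gifa), so the same rule applies.
The other patterns: stems ending in -d or -m add -ir; stems ending in -w or -z double the final consonant and add -um.
So waret → wawaret.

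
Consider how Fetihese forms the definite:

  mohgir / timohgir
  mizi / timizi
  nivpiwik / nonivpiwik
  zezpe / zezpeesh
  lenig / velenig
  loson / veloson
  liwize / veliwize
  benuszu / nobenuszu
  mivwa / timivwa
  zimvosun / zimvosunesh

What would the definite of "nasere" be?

liwize and zezpe both end in -e yet inflect differently (veliwize, zezpeesh), so the final letter is not what conditions the rule; the first letter is.
"nasere" begins with n-. The one such stem in the data (nivpiwik → nonivpiwik) adds the prefix no-, so the same rule applies.
So nasere → nonasere.

nonasere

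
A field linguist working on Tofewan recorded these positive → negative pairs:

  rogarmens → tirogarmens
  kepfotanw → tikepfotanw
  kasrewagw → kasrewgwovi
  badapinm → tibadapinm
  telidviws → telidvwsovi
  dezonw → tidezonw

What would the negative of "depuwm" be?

"depuwm" has second-to-last letter 'w'. The one such stem in the data (telidviws → telidvwsovi) deletes the last vowel and adds -ovi (as does kasrewagw), so the same rule applies.
So depuwm → depwmovi.

depwmovi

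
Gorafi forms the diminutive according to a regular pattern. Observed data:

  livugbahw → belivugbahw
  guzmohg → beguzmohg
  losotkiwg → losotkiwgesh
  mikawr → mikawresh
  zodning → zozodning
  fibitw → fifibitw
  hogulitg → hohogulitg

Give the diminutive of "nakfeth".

nanakfeth

guzmohg and losotkiwg both end in -g yet inflect differently (beguzmohg, losotkiwgesh), so the final letter is not what conditions the rule; the second-to-last letter is.
"nakfeth" has second-to-last letter 't'. The stems whose second-to-last letter is 't' (fibitw → fifibitw, hogulitg → hohogulitg) repeat the first consonant+vowel as a prefix.
So nakfeth → nanakfeth.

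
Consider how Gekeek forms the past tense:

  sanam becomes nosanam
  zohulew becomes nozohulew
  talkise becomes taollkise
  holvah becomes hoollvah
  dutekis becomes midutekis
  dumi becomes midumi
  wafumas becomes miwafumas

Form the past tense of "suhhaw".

nosuhhaw

zohulew and talkise both have last vowel 'e' yet inflect differently (nozohulew, taollkise), so the last vowel is not what conditions the rule; the final letter is.
"suhhaw" ends in -w. The one such stem in the data (zohulew → nozohulew) adds the prefix no-, so the same rule applies.
The other patterns: stems ending in -e or -h insert -ol- after the first vowel; stems ending in -i or -s add the prefix mi-.
So suhhaw → nosuhhaw.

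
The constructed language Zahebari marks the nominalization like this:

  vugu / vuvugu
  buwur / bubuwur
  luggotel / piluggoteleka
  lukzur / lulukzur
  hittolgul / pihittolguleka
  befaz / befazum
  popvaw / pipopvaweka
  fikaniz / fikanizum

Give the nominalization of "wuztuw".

piwuztuweka

popvaw and befaz both have last vowel 'a' yet inflect differently (pipopvaweka, befazum), so the last vowel is not what conditions the rule; the final letter is.
"wuztuw" ends in -w. The one such stem in the data (popvaw → pipopvaweka) adds pi- … -eka around the stem, so the same rule applies.
The other patterns: stems ending in -z add -um; stems ending in -r or -u repeat the first consonant+vowel as a prefix.
So wuztuw → piwuztuweka.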